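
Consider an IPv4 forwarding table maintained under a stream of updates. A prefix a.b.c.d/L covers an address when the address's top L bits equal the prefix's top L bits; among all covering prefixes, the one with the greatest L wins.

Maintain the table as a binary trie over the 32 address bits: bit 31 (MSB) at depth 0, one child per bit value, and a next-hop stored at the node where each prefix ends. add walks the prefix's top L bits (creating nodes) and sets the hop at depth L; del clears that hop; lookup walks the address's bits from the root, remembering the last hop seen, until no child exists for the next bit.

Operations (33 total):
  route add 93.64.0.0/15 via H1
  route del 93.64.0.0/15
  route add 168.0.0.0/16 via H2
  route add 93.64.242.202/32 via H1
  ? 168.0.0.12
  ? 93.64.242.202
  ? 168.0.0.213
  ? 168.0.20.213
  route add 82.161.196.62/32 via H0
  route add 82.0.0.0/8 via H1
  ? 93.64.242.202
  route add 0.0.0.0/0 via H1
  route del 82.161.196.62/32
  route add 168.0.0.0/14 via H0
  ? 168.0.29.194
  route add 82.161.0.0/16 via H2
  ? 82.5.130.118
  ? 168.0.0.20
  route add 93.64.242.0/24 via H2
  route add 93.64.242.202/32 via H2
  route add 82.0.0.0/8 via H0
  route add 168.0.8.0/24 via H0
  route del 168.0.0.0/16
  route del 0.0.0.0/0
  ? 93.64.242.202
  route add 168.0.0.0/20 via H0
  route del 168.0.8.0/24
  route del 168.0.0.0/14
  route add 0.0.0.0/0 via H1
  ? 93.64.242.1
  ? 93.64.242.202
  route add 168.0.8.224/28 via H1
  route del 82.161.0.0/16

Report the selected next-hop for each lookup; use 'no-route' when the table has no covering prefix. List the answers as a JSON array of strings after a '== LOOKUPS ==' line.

Apply in order:
  + 93.64.0.0/15 (H1) depth=15
  del 93.64.0.0/15 (clear depth 15)
  + 168.0.0.0/16 (H2) depth=16
  + 93.64.242.202/32 (H1) depth=32
  ? 168.0.0.12  path d0:-→d1:-→d2:-→d3:-→d4:-→d5:-→d6:-→d7:-→d8:-→d9:-→d10:-→d11:-→d12:-→d13:-→d14:-→d15:-→d16:H2  best=H2
  ? 93.64.242.202  path d0:-→d1:-→d2:-→d3:-→d4:-→d5:-→d6:-→d7:-→d8:-→d9:-→d10:-→d11:-→d12:-→d13:-→d14:-→d15:-→d16:-→d17:-→d18:-→d19:-→d20:-→d21:-→d22:-→d23:-→d24:-→d25:-→d26:-→d27:-→d28:-→d29:-→d30:-→d31:-→d32:H1  best=H1
  ? 168.0.0.213  path d0:-→d1:-→d2:-→d3:-→d4:-→d5:-→d6:-→d7:-→d8:-→d9:-→d10:-→d11:-→d12:-→d13:-→d14:-→d15:-→d16:H2  best=H2
  ? 168.0.20.213  path d0:-→d1:-→d2:-→d3:-→d4:-→d5:-→d6:-→d7:-→d8:-→d9:-→d10:-→d11:-→d12:-→d13:-→d14:-→d15:-→d16:H2  best=H2
  + 82.161.196.62/32 (H0) depth=32
  + 82.0.0.0/8 (H1) depth=8
  ? 93.64.242.202  path d0:-→d1:-→d2:-→d3:-→d4:-→d5:-→d6:-→d7:-→d8:-→d9:-→d10:-→d11:-→d12:-→d13:-→d14:-→d15:-→d16:-→d17:-→d18:-→d19:-→d20:-→d21:-→d22:-→d23:-→d24:-→d25:-→d26:-→d27:-→d28:-→d29:-→d30:-→d31:-→d32:H1  best=H1
  + 0.0.0.0/0 (H1) depth=0
  del 82.161.196.62/32 (clear depth 32)
  + 168.0.0.0/14 (H0) depth=14
  ? 168.0.29.194  path d0:H1→d1:-→d2:-→d3:-→d4:-→d5:-→d6:-→d7:-→d8:-→d9:-→d10:-→d11:-→d12:-→d13:-→d14:H0→d15:-→d16:H2  best=H2
  + 82.161.0.0/16 (H2) depth=16
  ? 82.5.130.118  path d0:H1→d1:-→d2:-→d3:-→d4:-→d5:-→d6:-→d7:-→d8:H1  best=H1
  ? 168.0.0.20  path d0:H1→d1:-→d2:-→d3:-→d4:-→d5:-→d6:-→d7:-→d8:-→d9:-→d10:-→d11:-→d12:-→d13:-→d14:H0→d15:-→d16:H2  best=H2
  + 93.64.242.0/24 (H2) depth=24
  + 93.64.242.202/32 (H2) depth=32
  + 82.0.0.0/8 (H0) depth=8
  + 168.0.8.0/24 (H0) depth=24
  del 168.0.0.0/16 (clear depth 16)
  del 0.0.0.0/0 (clear depth 0)
  ? 93.64.242.202  path d0:-→d1:-→d2:-→d3:-→d4:-→d5:-→d6:-→d7:-→d8:-→d9:-→d10:-→d11:-→d12:-→d13:-→d14:-→d15:-→d16:-→d17:-→d18:-→d19:-→d20:-→d21:-→d22:-→d23:-→d24:H2→d25:-→d26:-→d27:-→d28:-→d29:-→d30:-→d31:-→d32:H2  best=H2
  + 168.0.0.0/20 (H0) depth=20
  del 168.0.8.0/24 (clear depth 24)
  del 168.0.0.0/14 (clear depth 14)
  + 0.0.0.0/0 (H1) depth=0
  ? 93.64.242.1  path d0:H1→d1:-→d2:-→d3:-→d4:-→d5:-→d6:-→d7:-→d8:-→d9:-→d10:-→d11:-→d12:-→d13:-→d14:-→d15:-→d16:-→d17:-→d18:-→d19:-→d20:-→d21:-→d22:-→d23:-→d24:H2  best=H2
  ? 93.64.242.202  path d0:H1→d1:-→d2:-→d3:-→d4:-→d5:-→d6:-→d7:-→d8:-→d9:-→d10:-→d11:-→d12:-→d13:-→d14:-→d15:-→d16:-→d17:-→d18:-→d19:-→d20:-→d21:-→d22:-→d23:-→d24:H2→d25:-→d26:-→d27:-→d28:-→d29:-→d30:-→d31:-→d32:H2  best=H2
  + 168.0.8.224/28 (H1) depth=28
  del 82.161.0.0/16 (clear depth 16)

== LOOKUPS ==
["H2","H1","H2","H2","H1","H2","H1","H2","H2","H2","H2"]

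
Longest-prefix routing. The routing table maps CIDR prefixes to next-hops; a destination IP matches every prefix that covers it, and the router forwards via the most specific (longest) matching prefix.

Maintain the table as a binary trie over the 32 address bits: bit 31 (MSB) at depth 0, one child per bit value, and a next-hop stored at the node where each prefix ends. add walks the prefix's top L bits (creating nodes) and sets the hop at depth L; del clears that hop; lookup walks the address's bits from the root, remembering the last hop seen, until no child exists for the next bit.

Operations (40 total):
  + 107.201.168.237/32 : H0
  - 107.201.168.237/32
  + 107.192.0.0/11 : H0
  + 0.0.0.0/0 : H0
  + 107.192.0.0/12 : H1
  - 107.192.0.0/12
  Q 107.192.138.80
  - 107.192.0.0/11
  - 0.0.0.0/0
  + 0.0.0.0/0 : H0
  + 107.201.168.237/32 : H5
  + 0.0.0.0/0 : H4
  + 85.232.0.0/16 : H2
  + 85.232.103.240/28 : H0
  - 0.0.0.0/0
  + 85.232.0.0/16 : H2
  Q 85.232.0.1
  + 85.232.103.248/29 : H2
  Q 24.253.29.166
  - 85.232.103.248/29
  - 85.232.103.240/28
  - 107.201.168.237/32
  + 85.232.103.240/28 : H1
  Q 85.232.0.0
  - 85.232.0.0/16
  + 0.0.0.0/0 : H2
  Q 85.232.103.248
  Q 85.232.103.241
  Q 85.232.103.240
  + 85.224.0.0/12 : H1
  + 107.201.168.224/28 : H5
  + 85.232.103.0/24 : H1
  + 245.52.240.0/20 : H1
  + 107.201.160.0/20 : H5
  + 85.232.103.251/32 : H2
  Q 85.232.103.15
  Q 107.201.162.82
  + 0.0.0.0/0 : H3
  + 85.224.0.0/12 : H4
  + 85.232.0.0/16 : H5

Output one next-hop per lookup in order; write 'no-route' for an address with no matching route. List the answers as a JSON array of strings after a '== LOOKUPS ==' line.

Apply in order:
  add 107.201.168.237/32 -> H0 at depth 32
  - 107.201.168.237/32 clear@32
  add 107.192.0.0/11 -> H0 at depth 11
  add 0.0.0.0/0 -> H0 at depth 0
  add 107.192.0.0/12 -> H1 at depth 12
  - 107.192.0.0/12 clear@12
  lookup 107.192.138.80: bits 011010111100 walk d0:H0→d1:-→d2:-→d3:-→d4:-→d5:-→d6:-→d7:-→d8:-→d9:-→d10:-→d11:H0→d12:- -> H0
  - 107.192.0.0/11 clear@11
  - 0.0.0.0/0 clear@0
  add 0.0.0.0/0 -> H0 at depth 0
  add 107.201.168.237/32 -> H5 at depth 32
  add 0.0.0.0/0 -> H4 at depth 0
  add 85.232.0.0/16 -> H2 at depth 16
  add 85.232.103.240/28 -> H0 at depth 28
  - 0.0.0.0/0 clear@0
  add 85.232.0.0/16 -> H2 at depth 16
  lookup 85.232.0.1: bits 01010101111010000 walk d0:-→d1:-→d2:-→d3:-→d4:-→d5:-→d6:-→d7:-→d8:-→d9:-→d10:-→d11:-→d12:-→d13:-→d14:-→d15:-→d16:H2→d17:- -> H2
  add 85.232.103.248/29 -> H2 at depth 29
  lookup 24.253.29.166: bits 0 walk d0:-→d1:- -> no-route
  - 85.232.103.248/29 clear@29
  - 85.232.103.240/28 clear@28
  - 107.201.168.237/32 clear@32
  add 85.232.103.240/28 -> H1 at depth 28
  lookup 85.232.0.0: bits 01010101111010000 walk d0:-→d1:-→d2:-→d3:-→d4:-→d5:-→d6:-→d7:-→d8:-→d9:-→d10:-→d11:-→d12:-→d13:-→d14:-→d15:-→d16:H2→d17:- -> H2
  - 85.232.0.0/16 clear@16
  add 0.0.0.0/0 -> H2 at depth 0
  lookup 85.232.103.248: bits 01010101111010000110011111111 walk d0:H2→d1:-→d2:-→d3:-→d4:-→d5:-→d6:-→d7:-→d8:-→d9:-→d10:-→d11:-→d12:-→d13:-→d14:-→d15:-→d16:-→d17:-→d18:-→d19:-→d20:-→d21:-→d22:-→d23:-→d24:-→d25:-→d26:-→d27:-→d28:H1→d29:- -> H1
  lookup 85.232.103.241: bits 0101010111101000011001111111 walk d0:H2→d1:-→d2:-→d3:-→d4:-→d5:-→d6:-→d7:-→d8:-→d9:-→d10:-→d11:-→d12:-→d13:-→d14:-→d15:-→d16:-→d17:-→d18:-→d19:-→d20:-→d21:-→d22:-→d23:-→d24:-→d25:-→d26:-→d27:-→d28:H1 -> H1
  lookup 85.232.103.240: bits 0101010111101000011001111111 walk d0:H2→d1:-→d2:-→d3:-→d4:-→d5:-→d6:-→d7:-→d8:-→d9:-→d10:-→d11:-→d12:-→d13:-→d14:-→d15:-→d16:-→d17:-→d18:-→d19:-→d20:-→d21:-→d22:-→d23:-→d24:-→d25:-→d26:-→d27:-→d28:H1 -> H1
  add 85.224.0.0/12 -> H1 at depth 12
  add 107.201.168.224/28 -> H5 at depth 28
  add 85.232.103.0/24 -> H1 at depth 24
  add 245.52.240.0/20 -> H1 at depth 20
  add 107.201.160.0/20 -> H5 at depth 20
  add 85.232.103.251/32 -> H2 at depth 32
  lookup 85.232.103.15: bits 010101011110100001100111 walk d0:H2→d1:-→d2:-→d3:-→d4:-→d5:-→d6:-→d7:-→d8:-→d9:-→d10:-→d11:-→d12:H1→d13:-→d14:-→d15:-→d16:-→d17:-→d18:-→d19:-→d20:-→d21:-→d22:-→d23:-→d24:H1 -> H1
  lookup 107.201.162.82: bits 01101011110010011010 walk d0:H2→d1:-→d2:-→d3:-→d4:-→d5:-→d6:-→d7:-→d8:-→d9:-→d10:-→d11:-→d12:-→d13:-→d14:-→d15:-→d16:-→d17:-→d18:-→d19:-→d20:H5 -> H5
  add 0.0.0.0/0 -> H3 at depth 0
  add 85.224.0.0/12 -> H4 at depth 12
  add 85.232.0.0/16 -> H5 at depth 16

== LOOKUPS ==
["H0","H2","no-route","H2","H1","H1","H1","H1","H5"]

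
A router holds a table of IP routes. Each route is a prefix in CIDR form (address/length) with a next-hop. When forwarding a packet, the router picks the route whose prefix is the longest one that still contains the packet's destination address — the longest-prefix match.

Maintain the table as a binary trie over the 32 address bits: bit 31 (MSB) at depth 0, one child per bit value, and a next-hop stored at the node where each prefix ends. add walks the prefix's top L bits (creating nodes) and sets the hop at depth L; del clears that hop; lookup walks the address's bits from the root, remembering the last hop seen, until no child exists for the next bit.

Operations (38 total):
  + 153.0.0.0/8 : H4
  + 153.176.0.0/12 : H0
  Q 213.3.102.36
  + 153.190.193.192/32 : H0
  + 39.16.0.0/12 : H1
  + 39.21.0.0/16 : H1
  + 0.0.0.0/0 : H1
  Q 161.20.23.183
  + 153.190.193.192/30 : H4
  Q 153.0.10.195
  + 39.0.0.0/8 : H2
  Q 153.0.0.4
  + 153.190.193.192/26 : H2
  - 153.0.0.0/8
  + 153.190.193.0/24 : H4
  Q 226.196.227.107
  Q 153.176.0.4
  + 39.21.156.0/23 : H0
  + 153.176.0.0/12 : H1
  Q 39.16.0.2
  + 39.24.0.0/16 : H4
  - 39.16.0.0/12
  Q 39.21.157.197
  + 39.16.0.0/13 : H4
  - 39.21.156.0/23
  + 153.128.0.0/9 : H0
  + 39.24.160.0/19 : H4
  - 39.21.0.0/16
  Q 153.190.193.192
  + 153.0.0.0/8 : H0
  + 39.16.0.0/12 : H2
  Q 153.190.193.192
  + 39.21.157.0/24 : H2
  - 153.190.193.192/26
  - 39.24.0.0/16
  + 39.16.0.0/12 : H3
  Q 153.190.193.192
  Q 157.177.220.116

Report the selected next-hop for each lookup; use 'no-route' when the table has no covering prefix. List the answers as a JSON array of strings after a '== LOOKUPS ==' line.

Process each operation:
  add 153.0.0.0/8 -> H4 at depth 8
  add 153.176.0.0/12 -> H0 at depth 12
  lookup 213.3.102.36: bits 1 walk d0:-→d1:- -> no-route
  add 153.190.193.192/32 -> H0 at depth 32
  add 39.16.0.0/12 -> H1 at depth 12
  add 39.21.0.0/16 -> H1 at depth 16
  add 0.0.0.0/0 -> H1 at depth 0
  lookup 161.20.23.183: bits 10 walk d0:H1→d1:-→d2:- -> H1
  add 153.190.193.192/30 -> H4 at depth 30
  lookup 153.0.10.195: bits 10011001 walk d0:H1→d1:-→d2:-→d3:-→d4:-→d5:-→d6:-→d7:-→d8:H4 -> H4
  add 39.0.0.0/8 -> H2 at depth 8
  lookup 153.0.0.4: bits 10011001 walk d0:H1→d1:-→d2:-→d3:-→d4:-→d5:-→d6:-→d7:-→d8:H4 -> H4
  add 153.190.193.192/26 -> H2 at depth 26
  - 153.0.0.0/8 clear@8
  add 153.190.193.0/24 -> H4 at depth 24
  lookup 226.196.227.107: bits 1 walk d0:H1→d1:- -> H1
  lookup 153.176.0.4: bits 100110011011 walk d0:H1→d1:-→d2:-→d3:-→d4:-→d5:-→d6:-→d7:-→d8:-→d9:-→d10:-→d11:-→d12:H0 -> H0
  add 39.21.156.0/23 -> H0 at depth 23
  add 153.176.0.0/12 -> H1 at depth 12
  lookup 39.16.0.2: bits 0010011100010 walk d0:H1→d1:-→d2:-→d3:-→d4:-→d5:-→d6:-→d7:-→d8:H2→d9:-→d10:-→d11:-→d12:H1→d13:- -> H1
  add 39.24.0.0/16 -> H4 at depth 16
  - 39.16.0.0/12 clear@12
  lookup 39.21.157.197: bits 00100111000101011001110 walk d0:H1→d1:-→d2:-→d3:-→d4:-→d5:-→d6:-→d7:-→d8:H2→d9:-→d10:-→d11:-→d12:-→d13:-→d14:-→d15:-→d16:H1→d17:-→d18:-→d19:-→d20:-→d21:-→d22:-→d23:H0 -> H0
  add 39.16.0.0/13 -> H4 at depth 13
  - 39.21.156.0/23 clear@23
  add 153.128.0.0/9 -> H0 at depth 9
  add 39.24.160.0/19 -> H4 at depth 19
  - 39.21.0.0/16 clear@16
  lookup 153.190.193.192: bits 10011001101111101100000111000000 walk d0:H1→d1:-→d2:-→d3:-→d4:-→d5:-→d6:-→d7:-→d8:-→d9:H0→d10:-→d11:-→d12:H1→d13:-→d14:-→d15:-→d16:-→d17:-→d18:-→d19:-→d20:-→d21:-→d22:-→d23:-→d24:H4→d25:-→d26:H2→d27:-→d28:-→d29:-→d30:H4→d31:-→d32:H0 -> H0
  add 153.0.0.0/8 -> H0 at depth 8
  add 39.16.0.0/12 -> H2 at depth 12
  lookup 153.190.193.192: bits 10011001101111101100000111000000 walk d0:H1→d1:-→d2:-→d3:-→d4:-→d5:-→d6:-→d7:-→d8:H0→d9:H0→d10:-→d11:-→d12:H1→d13:-→d14:-→d15:-→d16:-→d17:-→d18:-→d19:-→d20:-→d21:-→d22:-→d23:-→d24:H4→d25:-→d26:H2→d27:-→d28:-→d29:-→d30:H4→d31:-→d32:H0 -> H0
  add 39.21.157.0/24 -> H2 at depth 24
  - 153.190.193.192/26 clear@26
  - 39.24.0.0/16 clear@16
  add 39.16.0.0/12 -> H3 at depth 12
  lookup 153.190.193.192: bits 10011001101111101100000111000000 walk d0:H1→d1:-→d2:-→d3:-→d4:-→d5:-→d6:-→d7:-→d8:H0→d9:H0→d10:-→d11:-→d12:H1→d13:-→d14:-→d15:-→d16:-→d17:-→d18:-→d19:-→d20:-→d21:-→d22:-→d23:-→d24:H4→d25:-→d26:-→d27:-→d28:-→d29:-→d30:H4→d31:-→d32:H0 -> H0
  lookup 157.177.220.116: bits 10011 walk d0:H1→d1:-→d2:-→d3:-→d4:-→d5:- -> H1

== LOOKUPS ==
["no-route","H1","H4","H4","H1","H0","H1","H0","H0","H0","H0","H1"]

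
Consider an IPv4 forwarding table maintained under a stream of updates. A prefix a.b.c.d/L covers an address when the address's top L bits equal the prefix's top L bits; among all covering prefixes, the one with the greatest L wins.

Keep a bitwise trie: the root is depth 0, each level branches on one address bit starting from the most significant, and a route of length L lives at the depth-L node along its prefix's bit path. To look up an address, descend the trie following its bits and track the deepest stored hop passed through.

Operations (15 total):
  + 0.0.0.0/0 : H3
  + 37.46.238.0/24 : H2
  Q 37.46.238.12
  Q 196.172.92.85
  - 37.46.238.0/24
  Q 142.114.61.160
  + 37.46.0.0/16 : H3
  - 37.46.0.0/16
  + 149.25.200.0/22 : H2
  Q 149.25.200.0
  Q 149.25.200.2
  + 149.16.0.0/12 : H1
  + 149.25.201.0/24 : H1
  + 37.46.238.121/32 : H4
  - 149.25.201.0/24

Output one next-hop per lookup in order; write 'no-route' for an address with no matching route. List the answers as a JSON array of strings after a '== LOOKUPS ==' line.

Apply in order:
  add 0.0.0.0/0 -> H3 at depth 0
  add 37.46.238.0/24 -> H2 at depth 24
  Q 37.46.238.12: descend 001001010010111011101110 ; hops seen [H3,H2] ; pick H2
  Q 196.172.92.85: descend ε ; hops seen [H3] ; pick H3
  del 37.46.238.0/24 (clear depth 24)
  Q 142.114.61.160: descend ε ; hops seen [H3] ; pick H3
  add 37.46.0.0/16 -> H3 at depth 16
  del 37.46.0.0/16 (clear depth 16)
  add 149.25.200.0/22 -> H2 at depth 22
  Q 149.25.200.0: descend 1001010100011001110010 ; hops seen [H3,H2] ; pick H2
  Q 149.25.200.2: descend 1001010100011001110010 ; hops seen [H3,H2] ; pick H2
  add 149.16.0.0/12 -> H1 at depth 12
  add 149.25.201.0/24 -> H1 at depth 24
  add 37.46.238.121/32 -> H4 at depth 32
  del 149.25.201.0/24 (clear depth 24)

== LOOKUPS ==
["H2","H3","H3","H2","H2"]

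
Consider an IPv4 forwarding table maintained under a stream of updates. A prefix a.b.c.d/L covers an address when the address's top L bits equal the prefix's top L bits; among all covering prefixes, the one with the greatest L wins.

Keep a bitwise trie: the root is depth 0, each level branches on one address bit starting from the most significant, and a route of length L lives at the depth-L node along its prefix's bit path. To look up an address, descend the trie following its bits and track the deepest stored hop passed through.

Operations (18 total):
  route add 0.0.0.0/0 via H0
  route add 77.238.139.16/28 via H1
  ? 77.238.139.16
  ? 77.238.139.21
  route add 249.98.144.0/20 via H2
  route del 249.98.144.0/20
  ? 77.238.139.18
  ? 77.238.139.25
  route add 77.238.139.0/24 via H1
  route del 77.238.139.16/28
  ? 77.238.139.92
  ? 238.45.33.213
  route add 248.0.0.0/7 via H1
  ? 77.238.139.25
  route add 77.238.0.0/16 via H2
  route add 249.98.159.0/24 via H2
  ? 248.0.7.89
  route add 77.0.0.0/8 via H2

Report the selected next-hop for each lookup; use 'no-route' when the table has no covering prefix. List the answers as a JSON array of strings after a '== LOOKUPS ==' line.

Apply in order:
  add 0.0.0.0/0 -> H0 at depth 0
  add 77.238.139.16/28 -> H1 at depth 28
  Q 77.238.139.16: descend 0100110111101110100010110001 ; hops seen [H0,H1] ; pick H1
  Q 77.238.139.21: descend 0100110111101110100010110001 ; hops seen [H0,H1] ; pick H1
  add 249.98.144.0/20 -> H2 at depth 20
  del 249.98.144.0/20 (clear depth 20)
  Q 77.238.139.18: descend 0100110111101110100010110001 ; hops seen [H0,H1] ; pick H1
  Q 77.238.139.25: descend 0100110111101110100010110001 ; hops seen [H0,H1] ; pick H1
  add 77.238.139.0/24 -> H1 at depth 24
  del 77.238.139.16/28 (clear depth 28)
  Q 77.238.139.92: descend 0100110111101110100010110 ; hops seen [H0,H1] ; pick H1
  Q 238.45.33.213: descend 111 ; hops seen [H0] ; pick H0
  add 248.0.0.0/7 -> H1 at depth 7
  Q 77.238.139.25: descend 0100110111101110100010110001 ; hops seen [H0,H1] ; pick H1
  add 77.238.0.0/16 -> H2 at depth 16
  add 249.98.159.0/24 -> H2 at depth 24
  Q 248.0.7.89: descend 1111100 ; hops seen [H0,H1] ; pick H1
  add 77.0.0.0/8 -> H2 at depth 8

== LOOKUPS ==
["H1","H1","H1","H1","H1","H0","H1","H1"]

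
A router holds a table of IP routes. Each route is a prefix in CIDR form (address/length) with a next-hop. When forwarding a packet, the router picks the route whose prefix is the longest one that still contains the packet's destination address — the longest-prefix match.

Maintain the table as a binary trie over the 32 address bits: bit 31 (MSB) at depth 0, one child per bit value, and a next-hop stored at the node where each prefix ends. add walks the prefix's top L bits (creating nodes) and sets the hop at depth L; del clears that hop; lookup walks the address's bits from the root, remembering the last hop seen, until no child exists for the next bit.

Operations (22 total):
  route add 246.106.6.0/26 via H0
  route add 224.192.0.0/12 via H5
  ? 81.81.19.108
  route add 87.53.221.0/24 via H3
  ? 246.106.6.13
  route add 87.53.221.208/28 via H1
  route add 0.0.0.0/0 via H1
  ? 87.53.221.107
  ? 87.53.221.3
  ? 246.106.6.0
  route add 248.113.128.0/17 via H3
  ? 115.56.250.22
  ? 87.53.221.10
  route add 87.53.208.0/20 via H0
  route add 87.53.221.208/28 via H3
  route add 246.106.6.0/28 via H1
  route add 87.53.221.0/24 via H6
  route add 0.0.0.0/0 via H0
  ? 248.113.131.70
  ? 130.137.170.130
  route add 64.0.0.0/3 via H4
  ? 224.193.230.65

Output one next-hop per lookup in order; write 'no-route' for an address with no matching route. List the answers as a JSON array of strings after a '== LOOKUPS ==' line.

Trace:
  add 246.106.6.0/26 -> H0 at depth 26
  add 224.192.0.0/12 -> H5 at depth 12
  lookup 81.81.19.108: bits ε walk d0:- -> no-route
  add 87.53.221.0/24 -> H3 at depth 24
  lookup 246.106.6.13: bits 11110110011010100000011000 walk d0:-→d1:-→d2:-→d3:-→d4:-→d5:-→d6:-→d7:-→d8:-→d9:-→d10:-→d11:-→d12:-→d13:-→d14:-→d15:-→d16:-→d17:-→d18:-→d19:-→d20:-→d21:-→d22:-→d23:-→d24:-→d25:-→d26:H0 -> H0
  add 87.53.221.208/28 -> H1 at depth 28
  add 0.0.0.0/0 -> H1 at depth 0
  lookup 87.53.221.107: bits 010101110011010111011101 walk d0:H1→d1:-→d2:-→d3:-→d4:-→d5:-→d6:-→d7:-→d8:-→d9:-→d10:-→d11:-→d12:-→d13:-→d14:-→d15:-→d16:-→d17:-→d18:-→d19:-→d20:-→d21:-→d22:-→d23:-→d24:H3 -> H3
  lookup 87.53.221.3: bits 010101110011010111011101 walk d0:H1→d1:-→d2:-→d3:-→d4:-→d5:-→d6:-→d7:-→d8:-→d9:-→d10:-→d11:-→d12:-→d13:-→d14:-→d15:-→d16:-→d17:-→d18:-→d19:-→d20:-→d21:-→d22:-→d23:-→d24:H3 -> H3
  lookup 246.106.6.0: bits 11110110011010100000011000 walk d0:H1→d1:-→d2:-→d3:-→d4:-→d5:-→d6:-→d7:-→d8:-→d9:-→d10:-→d11:-→d12:-→d13:-→d14:-→d15:-→d16:-→d17:-→d18:-→d19:-→d20:-→d21:-→d22:-→d23:-→d24:-→d25:-→d26:H0 -> H0
  add 248.113.128.0/17 -> H3 at depth 17
  lookup 115.56.250.22: bits 01 walk d0:H1→d1:-→d2:- -> H1
  lookup 87.53.221.10: bits 010101110011010111011101 walk d0:H1→d1:-→d2:-→d3:-→d4:-→d5:-→d6:-→d7:-→d8:-→d9:-→d10:-→d11:-→d12:-→d13:-→d14:-→d15:-→d16:-→d17:-→d18:-→d19:-→d20:-→d21:-→d22:-→d23:-→d24:H3 -> H3
  add 87.53.208.0/20 -> H0 at depth 20
  add 87.53.221.208/28 -> H3 at depth 28
  add 246.106.6.0/28 -> H1 at depth 28
  add 87.53.221.0/24 -> H6 at depth 24
  add 0.0.0.0/0 -> H0 at depth 0
  lookup 248.113.131.70: bits 11111000011100011 walk d0:H0→d1:-→d2:-→d3:-→d4:-→d5:-→d6:-→d7:-→d8:-→d9:-→d10:-→d11:-→d12:-→d13:-→d14:-→d15:-→d16:-→d17:H3 -> H3
  lookup 130.137.170.130: bits 1 walk d0:H0→d1:- -> H0
  add 64.0.0.0/3 -> H4 at depth 3
  lookup 224.193.230.65: bits 111000001100 walk d0:H0→d1:-→d2:-→d3:-→d4:-→d5:-→d6:-→d7:-→d8:-→d9:-→d10:-→d11:-→d12:H5 -> H5

== LOOKUPS ==
["no-route","H0","H3","H3","H0","H1","H3","H3","H0","H5"]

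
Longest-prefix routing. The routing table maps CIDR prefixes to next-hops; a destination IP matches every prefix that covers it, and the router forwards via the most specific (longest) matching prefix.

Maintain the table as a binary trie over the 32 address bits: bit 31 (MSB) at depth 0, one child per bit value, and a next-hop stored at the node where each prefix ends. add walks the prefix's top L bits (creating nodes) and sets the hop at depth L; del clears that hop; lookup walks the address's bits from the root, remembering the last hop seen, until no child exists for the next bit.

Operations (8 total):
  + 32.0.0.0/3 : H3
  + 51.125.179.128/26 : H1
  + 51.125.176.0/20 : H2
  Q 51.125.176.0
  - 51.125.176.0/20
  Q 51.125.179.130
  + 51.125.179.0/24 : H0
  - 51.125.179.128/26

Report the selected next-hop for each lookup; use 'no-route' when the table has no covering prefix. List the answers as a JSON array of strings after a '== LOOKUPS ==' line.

Process each operation:
  + 32.0.0.0/3 (H3) depth=3
  + 51.125.179.128/26 (H1) depth=26
  + 51.125.176.0/20 (H2) depth=20
  lookup 51.125.176.0: bits 0011001101111101101100 walk d0:-→d1:-→d2:-→d3:H3→d4:-→d5:-→d6:-→d7:-→d8:-→d9:-→d10:-→d11:-→d12:-→d13:-→d14:-→d15:-→d16:-→d17:-→d18:-→d19:-→d20:H2→d21:-→d22:- -> H2
  del 51.125.176.0/20 (clear depth 20)
  lookup 51.125.179.130: bits 00110011011111011011001110 walk d0:-→d1:-→d2:-→d3:H3→d4:-→d5:-→d6:-→d7:-→d8:-→d9:-→d10:-→d11:-→d12:-→d13:-→d14:-→d15:-→d16:-→d17:-→d18:-→d19:-→d20:-→d21:-→d22:-→d23:-→d24:-→d25:-→d26:H1 -> H1
  + 51.125.179.0/24 (H0) depth=24
  del 51.125.179.128/26 (clear depth 26)

== LOOKUPS ==
["H2","H1"]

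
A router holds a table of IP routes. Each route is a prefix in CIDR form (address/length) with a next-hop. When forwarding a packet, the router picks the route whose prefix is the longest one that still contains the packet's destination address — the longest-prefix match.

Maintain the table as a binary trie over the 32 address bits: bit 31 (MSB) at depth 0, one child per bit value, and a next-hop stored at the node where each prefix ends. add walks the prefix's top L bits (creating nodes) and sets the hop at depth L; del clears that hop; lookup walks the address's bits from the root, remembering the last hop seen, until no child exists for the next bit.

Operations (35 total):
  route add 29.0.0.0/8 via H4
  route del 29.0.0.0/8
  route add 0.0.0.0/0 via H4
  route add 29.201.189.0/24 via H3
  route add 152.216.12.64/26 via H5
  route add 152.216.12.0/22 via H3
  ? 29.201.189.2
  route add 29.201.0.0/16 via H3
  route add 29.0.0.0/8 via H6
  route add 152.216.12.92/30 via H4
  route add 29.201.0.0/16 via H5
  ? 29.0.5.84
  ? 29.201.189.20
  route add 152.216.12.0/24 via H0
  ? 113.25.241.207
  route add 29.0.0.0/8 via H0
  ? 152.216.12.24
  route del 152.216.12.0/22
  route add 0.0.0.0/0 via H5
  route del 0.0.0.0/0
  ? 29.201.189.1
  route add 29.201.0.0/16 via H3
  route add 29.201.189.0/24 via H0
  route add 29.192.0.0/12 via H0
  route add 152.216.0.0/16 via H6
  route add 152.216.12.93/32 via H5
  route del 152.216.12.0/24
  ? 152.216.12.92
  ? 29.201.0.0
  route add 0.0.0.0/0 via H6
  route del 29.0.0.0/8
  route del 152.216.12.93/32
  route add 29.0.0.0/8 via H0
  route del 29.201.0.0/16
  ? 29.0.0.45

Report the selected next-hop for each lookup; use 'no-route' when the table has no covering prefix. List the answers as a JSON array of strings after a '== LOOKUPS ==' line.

Trace:
  + 29.0.0.0/8 (H4) depth=8
  - 29.0.0.0/8 clear@8
  + 0.0.0.0/0 (H4) depth=0
  + 29.201.189.0/24 (H3) depth=24
  + 152.216.12.64/26 (H5) depth=26
  + 152.216.12.0/22 (H3) depth=22
  lookup 29.201.189.2: bits 000111011100100110111101 walk d0:H4→d1:-→d2:-→d3:-→d4:-→d5:-→d6:-→d7:-→d8:-→d9:-→d10:-→d11:-→d12:-→d13:-→d14:-→d15:-→d16:-→d17:-→d18:-→d19:-→d20:-→d21:-→d22:-→d23:-→d24:H3 -> H3
  + 29.201.0.0/16 (H3) depth=16
  + 29.0.0.0/8 (H6) depth=8
  + 152.216.12.92/30 (H4) depth=30
  + 29.201.0.0/16 (H5) depth=16
  lookup 29.0.5.84: bits 00011101 walk d0:H4→d1:-→d2:-→d3:-→d4:-→d5:-→d6:-→d7:-→d8:H6 -> H6
  lookup 29.201.189.20: bits 000111011100100110111101 walk d0:H4→d1:-→d2:-→d3:-→d4:-→d5:-→d6:-→d7:-→d8:H6→d9:-→d10:-→d11:-→d12:-→d13:-→d14:-→d15:-→d16:H5→d17:-→d18:-→d19:-→d20:-→d21:-→d22:-→d23:-→d24:H3 -> H3
  + 152.216.12.0/24 (H0) depth=24
  lookup 113.25.241.207: bits 0 walk d0:H4→d1:- -> H4
  + 29.0.0.0/8 (H0) depth=8
  lookup 152.216.12.24: bits 1001100011011000000011000 walk d0:H4→d1:-→d2:-→d3:-→d4:-→d5:-→d6:-→d7:-→d8:-→d9:-→d10:-→d11:-→d12:-→d13:-→d14:-→d15:-→d16:-→d17:-→d18:-→d19:-→d20:-→d21:-→d22:H3→d23:-→d24:H0→d25:- -> H0
  - 152.216.12.0/22 clear@22
  + 0.0.0.0/0 (H5) depth=0
  - 0.0.0.0/0 clear@0
  lookup 29.201.189.1: bits 000111011100100110111101 walk d0:-→d1:-→d2:-→d3:-→d4:-→d5:-→d6:-→d7:-→d8:H0→d9:-→d10:-→d11:-→d12:-→d13:-→d14:-→d15:-→d16:H5→d17:-→d18:-→d19:-→d20:-→d21:-→d22:-→d23:-→d24:H3 -> H3
  + 29.201.0.0/16 (H3) depth=16
  + 29.201.189.0/24 (H0) depth=24
  + 29.192.0.0/12 (H0) depth=12
  + 152.216.0.0/16 (H6) depth=16
  + 152.216.12.93/32 (H5) depth=32
  - 152.216.12.0/24 clear@24
  lookup 152.216.12.92: bits 1001100011011000000011000101110 walk d0:-→d1:-→d2:-→d3:-→d4:-→d5:-→d6:-→d7:-→d8:-→d9:-→d10:-→d11:-→d12:-→d13:-→d14:-→d15:-→d16:H6→d17:-→d18:-→d19:-→d20:-→d21:-→d22:-→d23:-→d24:-→d25:-→d26:H5→d27:-→d28:-→d29:-→d30:H4→d31:- -> H4
  lookup 29.201.0.0: bits 0001110111001001 walk d0:-→d1:-→d2:-→d3:-→d4:-→d5:-→d6:-→d7:-→d8:H0→d9:-→d10:-→d11:-→d12:H0→d13:-→d14:-→d15:-→d16:H3 -> H3
  + 0.0.0.0/0 (H6) depth=0
  - 29.0.0.0/8 clear@8
  - 152.216.12.93/32 clear@32
  + 29.0.0.0/8 (H0) depth=8
  - 29.201.0.0/16 clear@16
  lookup 29.0.0.45: bits 00011101 walk d0:H6→d1:-→d2:-→d3:-→d4:-→d5:-→d6:-→d7:-→d8:H0 -> H0

== LOOKUPS ==
["H3","H6","H3","H4","H0","H3","H4","H3","H0"]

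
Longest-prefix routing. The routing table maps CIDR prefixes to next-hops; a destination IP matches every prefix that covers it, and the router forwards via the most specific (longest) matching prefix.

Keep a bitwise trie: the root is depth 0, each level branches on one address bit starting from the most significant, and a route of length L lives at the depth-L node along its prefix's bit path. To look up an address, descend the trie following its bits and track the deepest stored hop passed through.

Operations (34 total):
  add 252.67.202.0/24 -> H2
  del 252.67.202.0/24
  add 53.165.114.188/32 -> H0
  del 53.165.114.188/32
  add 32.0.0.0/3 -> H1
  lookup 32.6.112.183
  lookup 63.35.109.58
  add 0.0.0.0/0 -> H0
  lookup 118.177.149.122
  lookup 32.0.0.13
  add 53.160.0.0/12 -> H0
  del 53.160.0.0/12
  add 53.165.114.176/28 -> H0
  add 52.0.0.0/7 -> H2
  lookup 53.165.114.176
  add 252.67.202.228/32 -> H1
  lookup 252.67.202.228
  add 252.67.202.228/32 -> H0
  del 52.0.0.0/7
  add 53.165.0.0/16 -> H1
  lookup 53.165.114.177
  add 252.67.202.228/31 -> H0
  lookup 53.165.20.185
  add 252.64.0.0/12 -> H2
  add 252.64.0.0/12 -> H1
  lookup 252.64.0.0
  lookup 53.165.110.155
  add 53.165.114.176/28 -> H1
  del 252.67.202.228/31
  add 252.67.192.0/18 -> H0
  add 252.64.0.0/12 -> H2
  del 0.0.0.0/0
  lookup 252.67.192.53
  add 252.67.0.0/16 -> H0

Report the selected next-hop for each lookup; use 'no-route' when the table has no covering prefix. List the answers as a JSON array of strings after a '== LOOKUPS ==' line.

Process each operation:
  + 252.67.202.0/24 (H2) depth=24
  del 252.67.202.0/24 (clear depth 24)
  + 53.165.114.188/32 (H0) depth=32
  del 53.165.114.188/32 (clear depth 32)
  + 32.0.0.0/3 (H1) depth=3
  lookup 32.6.112.183: bits 001 walk d0:-→d1:-→d2:-→d3:H1 -> H1
  lookup 63.35.109.58: bits 0011 walk d0:-→d1:-→d2:-→d3:H1→d4:- -> H1
  + 0.0.0.0/0 (H0) depth=0
  lookup 118.177.149.122: bits 0 walk d0:H0→d1:- -> H0
  lookup 32.0.0.13: bits 001 walk d0:H0→d1:-→d2:-→d3:H1 -> H1
  + 53.160.0.0/12 (H0) depth=12
  del 53.160.0.0/12 (clear depth 12)
  + 53.165.114.176/28 (H0) depth=28
  + 52.0.0.0/7 (H2) depth=7
  lookup 53.165.114.176: bits 0011010110100101011100101011 walk d0:H0→d1:-→d2:-→d3:H1→d4:-→d5:-→d6:-→d7:H2→d8:-→d9:-→d10:-→d11:-→d12:-→d13:-→d14:-→d15:-→d16:-→d17:-→d18:-→d19:-→d20:-→d21:-→d22:-→d23:-→d24:-→d25:-→d26:-→d27:-→d28:H0 -> H0
  + 252.67.202.228/32 (H1) depth=32
  lookup 252.67.202.228: bits 11111100010000111100101011100100 walk d0:H0→d1:-→d2:-→d3:-→d4:-→d5:-→d6:-→d7:-→d8:-→d9:-→d10:-→d11:-→d12:-→d13:-→d14:-→d15:-→d16:-→d17:-→d18:-→d19:-→d20:-→d21:-→d22:-→d23:-→d24:-→d25:-→d26:-→d27:-→d28:-→d29:-→d30:-→d31:-→d32:H1 -> H1
  + 252.67.202.228/32 (H0) depth=32
  del 52.0.0.0/7 (clear depth 7)
  + 53.165.0.0/16 (H1) depth=16
  lookup 53.165.114.177: bits 0011010110100101011100101011 walk d0:H0→d1:-→d2:-→d3:H1→d4:-→d5:-→d6:-→d7:-→d8:-→d9:-→d10:-→d11:-→d12:-→d13:-→d14:-→d15:-→d16:H1→d17:-→d18:-→d19:-→d20:-→d21:-→d22:-→d23:-→d24:-→d25:-→d26:-→d27:-→d28:H0 -> H0
  + 252.67.202.228/31 (H0) depth=31
  lookup 53.165.20.185: bits 00110101101001010 walk d0:H0→d1:-→d2:-→d3:H1→d4:-→d5:-→d6:-→d7:-→d8:-→d9:-→d10:-→d11:-→d12:-→d13:-→d14:-→d15:-→d16:H1→d17:- -> H1
  + 252.64.0.0/12 (H2) depth=12
  + 252.64.0.0/12 (H1) depth=12
  lookup 252.64.0.0: bits 11111100010000 walk d0:H0→d1:-→d2:-→d3:-→d4:-→d5:-→d6:-→d7:-→d8:-→d9:-→d10:-→d11:-→d12:H1→d13:-→d14:- -> H1
  lookup 53.165.110.155: bits 0011010110100101011 walk d0:H0→d1:-→d2:-→d3:H1→d4:-→d5:-→d6:-→d7:-→d8:-→d9:-→d10:-→d11:-→d12:-→d13:-→d14:-→d15:-→d16:H1→d17:-→d18:-→d19:- -> H1
  + 53.165.114.176/28 (H1) depth=28
  del 252.67.202.228/31 (clear depth 31)
  + 252.67.192.0/18 (H0) depth=18
  + 252.64.0.0/12 (H2) depth=12
  del 0.0.0.0/0 (clear depth 0)
  lookup 252.67.192.53: bits 11111100010000111100 walk d0:-→d1:-→d2:-→d3:-→d4:-→d5:-→d6:-→d7:-→d8:-→d9:-→d10:-→d11:-→d12:H2→d13:-→d14:-→d15:-→d16:-→d17:-→d18:H0→d19:-→d20:- -> H0
  + 252.67.0.0/16 (H0) depth=16

== LOOKUPS ==
["H1","H1","H0","H1","H0","H1","H0","H1","H1","H1","H0"]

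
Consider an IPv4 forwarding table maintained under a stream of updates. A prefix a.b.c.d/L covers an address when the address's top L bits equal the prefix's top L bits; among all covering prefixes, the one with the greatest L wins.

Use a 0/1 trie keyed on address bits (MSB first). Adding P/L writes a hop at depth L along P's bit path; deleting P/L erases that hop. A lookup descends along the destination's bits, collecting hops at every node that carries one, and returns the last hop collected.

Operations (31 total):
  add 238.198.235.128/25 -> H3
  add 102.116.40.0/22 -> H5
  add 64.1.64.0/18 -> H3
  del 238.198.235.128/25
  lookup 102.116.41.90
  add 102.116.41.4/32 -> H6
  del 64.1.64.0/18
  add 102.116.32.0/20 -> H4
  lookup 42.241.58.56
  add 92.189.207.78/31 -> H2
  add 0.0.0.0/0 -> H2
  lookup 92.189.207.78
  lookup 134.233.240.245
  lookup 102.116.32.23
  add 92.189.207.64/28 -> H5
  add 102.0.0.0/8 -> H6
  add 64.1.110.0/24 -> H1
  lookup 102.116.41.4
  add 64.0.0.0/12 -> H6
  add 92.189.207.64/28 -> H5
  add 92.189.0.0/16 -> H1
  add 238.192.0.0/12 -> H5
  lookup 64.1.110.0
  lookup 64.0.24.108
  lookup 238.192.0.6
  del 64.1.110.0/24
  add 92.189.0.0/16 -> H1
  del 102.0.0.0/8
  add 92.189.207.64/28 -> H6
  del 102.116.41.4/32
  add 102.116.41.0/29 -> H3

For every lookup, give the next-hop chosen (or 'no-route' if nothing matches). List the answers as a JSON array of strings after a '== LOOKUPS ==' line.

Trace:
  + 238.198.235.128/25 (H3) depth=25
  + 102.116.40.0/22 (H5) depth=22
  + 64.1.64.0/18 (H3) depth=18
  del 238.198.235.128/25 (clear depth 25)
  lookup 102.116.41.90: bits 0110011001110100001010 walk d0:-→d1:-→d2:-→d3:-→d4:-→d5:-→d6:-→d7:-→d8:-→d9:-→d10:-→d11:-→d12:-→d13:-→d14:-→d15:-→d16:-→d17:-→d18:-→d19:-→d20:-→d21:-→d22:H5 -> H5
  + 102.116.41.4/32 (H6) depth=32
  del 64.1.64.0/18 (clear depth 18)
  + 102.116.32.0/20 (H4) depth=20
  lookup 42.241.58.56: bits 0 walk d0:-→d1:- -> no-route
  + 92.189.207.78/31 (H2) depth=31
  + 0.0.0.0/0 (H2) depth=0
  lookup 92.189.207.78: bits 0101110010111101110011110100111 walk d0:H2→d1:-→d2:-→d3:-→d4:-→d5:-→d6:-→d7:-→d8:-→d9:-→d10:-→d11:-→d12:-→d13:-→d14:-→d15:-→d16:-→d17:-→d18:-→d19:-→d20:-→d21:-→d22:-→d23:-→d24:-→d25:-→d26:-→d27:-→d28:-→d29:-→d30:-→d31:H2 -> H2
  lookup 134.233.240.245: bits 1 walk d0:H2→d1:- -> H2
  lookup 102.116.32.23: bits 01100110011101000010 walk d0:H2→d1:-→d2:-→d3:-→d4:-→d5:-→d6:-→d7:-→d8:-→d9:-→d10:-→d11:-→d12:-→d13:-→d14:-→d15:-→d16:-→d17:-→d18:-→d19:-→d20:H4 -> H4
  + 92.189.207.64/28 (H5) depth=28
  + 102.0.0.0/8 (H6) depth=8
  + 64.1.110.0/24 (H1) depth=24
  lookup 102.116.41.4: bits 01100110011101000010100100000100 walk d0:H2→d1:-→d2:-→d3:-→d4:-→d5:-→d6:-→d7:-→d8:H6→d9:-→d10:-→d11:-→d12:-→d13:-→d14:-→d15:-→d16:-→d17:-→d18:-→d19:-→d20:H4→d21:-→d22:H5→d23:-→d24:-→d25:-→d26:-→d27:-→d28:-→d29:-→d30:-→d31:-→d32:H6 -> H6
  + 64.0.0.0/12 (H6) depth=12
  + 92.189.207.64/28 (H5) depth=28
  + 92.189.0.0/16 (H1) depth=16
  + 238.192.0.0/12 (H5) depth=12
  lookup 64.1.110.0: bits 010000000000000101101110 walk d0:H2→d1:-→d2:-→d3:-→d4:-→d5:-→d6:-→d7:-→d8:-→d9:-→d10:-→d11:-→d12:H6→d13:-→d14:-→d15:-→d16:-→d17:-→d18:-→d19:-→d20:-→d21:-→d22:-→d23:-→d24:H1 -> H1
  lookup 64.0.24.108: bits 010000000000000 walk d0:H2→d1:-→d2:-→d3:-→d4:-→d5:-→d6:-→d7:-→d8:-→d9:-→d10:-→d11:-→d12:H6→d13:-→d14:-→d15:- -> H6
  lookup 238.192.0.6: bits 1110111011000 walk d0:H2→d1:-→d2:-→d3:-→d4:-→d5:-→d6:-→d7:-→d8:-→d9:-→d10:-→d11:-→d12:H5→d13:- -> H5
  del 64.1.110.0/24 (clear depth 24)
  + 92.189.0.0/16 (H1) depth=16
  del 102.0.0.0/8 (clear depth 8)
  + 92.189.207.64/28 (H6) depth=28
  del 102.116.41.4/32 (clear depth 32)
  + 102.116.41.0/29 (H3) depth=29

== LOOKUPS ==
["H5","no-route","H2","H2","H4","H6","H1","H6","H5"]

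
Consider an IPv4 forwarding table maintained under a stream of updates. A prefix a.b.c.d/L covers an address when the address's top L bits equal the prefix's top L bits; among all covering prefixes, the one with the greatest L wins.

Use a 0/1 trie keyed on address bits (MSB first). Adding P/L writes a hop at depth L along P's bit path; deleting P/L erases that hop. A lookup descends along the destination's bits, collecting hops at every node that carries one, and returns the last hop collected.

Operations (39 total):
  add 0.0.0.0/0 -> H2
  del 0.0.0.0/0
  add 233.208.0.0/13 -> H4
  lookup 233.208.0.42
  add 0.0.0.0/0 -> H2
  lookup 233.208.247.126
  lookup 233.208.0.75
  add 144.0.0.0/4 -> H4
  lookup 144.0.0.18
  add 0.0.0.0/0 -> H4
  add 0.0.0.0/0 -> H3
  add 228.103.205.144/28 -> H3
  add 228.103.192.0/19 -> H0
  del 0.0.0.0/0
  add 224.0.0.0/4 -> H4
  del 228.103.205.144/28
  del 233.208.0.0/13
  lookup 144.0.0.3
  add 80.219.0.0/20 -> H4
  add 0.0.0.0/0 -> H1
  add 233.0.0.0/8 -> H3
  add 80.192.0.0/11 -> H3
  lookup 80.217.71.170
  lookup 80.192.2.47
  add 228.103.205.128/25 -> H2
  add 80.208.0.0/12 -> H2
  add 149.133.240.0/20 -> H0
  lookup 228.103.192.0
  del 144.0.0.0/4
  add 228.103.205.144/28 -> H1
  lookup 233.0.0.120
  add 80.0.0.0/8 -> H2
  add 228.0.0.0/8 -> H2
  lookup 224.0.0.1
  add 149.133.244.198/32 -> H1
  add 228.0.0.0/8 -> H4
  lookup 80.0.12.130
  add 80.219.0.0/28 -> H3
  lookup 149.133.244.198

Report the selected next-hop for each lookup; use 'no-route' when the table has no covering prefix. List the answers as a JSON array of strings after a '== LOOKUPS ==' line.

Process each operation:
  add 0.0.0.0/0 -> H2 at depth 0
  del 0.0.0.0/0 (clear depth 0)
  add 233.208.0.0/13 -> H4 at depth 13
  ? 233.208.0.42  path d0:-→d1:-→d2:-→d3:-→d4:-→d5:-→d6:-→d7:-→d8:-→d9:-→d10:-→d11:-→d12:-→d13:H4  best=H4
  add 0.0.0.0/0 -> H2 at depth 0
  ? 233.208.247.126  path d0:H2→d1:-→d2:-→d3:-→d4:-→d5:-→d6:-→d7:-→d8:-→d9:-→d10:-→d11:-→d12:-→d13:H4  best=H4
  ? 233.208.0.75  path d0:H2→d1:-→d2:-→d3:-→d4:-→d5:-→d6:-→d7:-→d8:-→d9:-→d10:-→d11:-→d12:-→d13:H4  best=H4
  add 144.0.0.0/4 -> H4 at depth 4
  ? 144.0.0.18  path d0:H2→d1:-→d2:-→d3:-→d4:H4  best=H4
  add 0.0.0.0/0 -> H4 at depth 0
  add 0.0.0.0/0 -> H3 at depth 0
  add 228.103.205.144/28 -> H3 at depth 28
  add 228.103.192.0/19 -> H0 at depth 19
  del 0.0.0.0/0 (clear depth 0)
  add 224.0.0.0/4 -> H4 at depth 4
  del 228.103.205.144/28 (clear depth 28)
  del 233.208.0.0/13 (clear depth 13)
  ? 144.0.0.3  path d0:-→d1:-→d2:-→d3:-→d4:H4  best=H4
  add 80.219.0.0/20 -> H4 at depth 20
  add 0.0.0.0/0 -> H1 at depth 0
  add 233.0.0.0/8 -> H3 at depth 8
  add 80.192.0.0/11 -> H3 at depth 11
  ? 80.217.71.170  path d0:H1→d1:-→d2:-→d3:-→d4:-→d5:-→d6:-→d7:-→d8:-→d9:-→d10:-→d11:H3→d12:-→d13:-→d14:-  best=H3
  ? 80.192.2.47  path d0:H1→d1:-→d2:-→d3:-→d4:-→d5:-→d6:-→d7:-→d8:-→d9:-→d10:-→d11:H3  best=H3
  add 228.103.205.128/25 -> H2 at depth 25
  add 80.208.0.0/12 -> H2 at depth 12
  add 149.133.240.0/20 -> H0 at depth 20
  ? 228.103.192.0  path d0:H1→d1:-→d2:-→d3:-→d4:H4→d5:-→d6:-→d7:-→d8:-→d9:-→d10:-→d11:-→d12:-→d13:-→d14:-→d15:-→d16:-→d17:-→d18:-→d19:H0→d20:-  best=H0
  del 144.0.0.0/4 (clear depth 4)
  add 228.103.205.144/28 -> H1 at depth 28
  ? 233.0.0.120  path d0:H1→d1:-→d2:-→d3:-→d4:H4→d5:-→d6:-→d7:-→d8:H3  best=H3
  add 80.0.0.0/8 -> H2 at depth 8
  add 228.0.0.0/8 -> H2 at depth 8
  ? 224.0.0.1  path d0:H1→d1:-→d2:-→d3:-→d4:H4→d5:-  best=H4
  add 149.133.244.198/32 -> H1 at depth 32
  add 228.0.0.0/8 -> H4 at depth 8
  ? 80.0.12.130  path d0:H1→d1:-→d2:-→d3:-→d4:-→d5:-→d6:-→d7:-→d8:H2  best=H2
  add 80.219.0.0/28 -> H3 at depth 28
  ? 149.133.244.198  path d0:H1→d1:-→d2:-→d3:-→d4:-→d5:-→d6:-→d7:-→d8:-→d9:-→d10:-→d11:-→d12:-→d13:-→d14:-→d15:-→d16:-→d17:-→d18:-→d19:-→d20:H0→d21:-→d22:-→d23:-→d24:-→d25:-→d26:-→d27:-→d28:-→d29:-→d30:-→d31:-→d32:H1  best=H1

== LOOKUPS ==
["H4","H4","H4","H4","H4","H3","H3","H0","H3","H4","H2","H1"]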